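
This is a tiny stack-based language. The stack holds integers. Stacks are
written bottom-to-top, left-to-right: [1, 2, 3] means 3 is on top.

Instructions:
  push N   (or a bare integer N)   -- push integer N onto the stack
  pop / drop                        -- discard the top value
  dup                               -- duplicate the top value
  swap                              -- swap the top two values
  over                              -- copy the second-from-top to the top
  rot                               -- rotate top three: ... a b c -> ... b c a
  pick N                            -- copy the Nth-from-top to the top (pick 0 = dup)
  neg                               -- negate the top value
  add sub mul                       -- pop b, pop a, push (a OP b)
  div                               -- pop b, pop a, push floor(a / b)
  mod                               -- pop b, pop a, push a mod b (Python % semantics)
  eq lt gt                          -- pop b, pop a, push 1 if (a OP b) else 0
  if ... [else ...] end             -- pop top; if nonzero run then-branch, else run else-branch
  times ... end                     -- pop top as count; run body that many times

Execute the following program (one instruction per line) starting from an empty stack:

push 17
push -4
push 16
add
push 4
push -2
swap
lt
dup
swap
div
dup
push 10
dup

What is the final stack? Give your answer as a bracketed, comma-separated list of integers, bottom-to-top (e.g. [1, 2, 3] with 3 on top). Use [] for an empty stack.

After 'push 17': [17]
After 'push -4': [17, -4]
After 'push 16': [17, -4, 16]
After 'add': [17, 12]
After 'push 4': [17, 12, 4]
After 'push -2': [17, 12, 4, -2]
After 'swap': [17, 12, -2, 4]
After 'lt': [17, 12, 1]
After 'dup': [17, 12, 1, 1]
After 'swap': [17, 12, 1, 1]
After 'div': [17, 12, 1]
After 'dup': [17, 12, 1, 1]
After 'push 10': [17, 12, 1, 1, 10]
After 'dup': [17, 12, 1, 1, 10, 10]

Answer: [17, 12, 1, 1, 10, 10]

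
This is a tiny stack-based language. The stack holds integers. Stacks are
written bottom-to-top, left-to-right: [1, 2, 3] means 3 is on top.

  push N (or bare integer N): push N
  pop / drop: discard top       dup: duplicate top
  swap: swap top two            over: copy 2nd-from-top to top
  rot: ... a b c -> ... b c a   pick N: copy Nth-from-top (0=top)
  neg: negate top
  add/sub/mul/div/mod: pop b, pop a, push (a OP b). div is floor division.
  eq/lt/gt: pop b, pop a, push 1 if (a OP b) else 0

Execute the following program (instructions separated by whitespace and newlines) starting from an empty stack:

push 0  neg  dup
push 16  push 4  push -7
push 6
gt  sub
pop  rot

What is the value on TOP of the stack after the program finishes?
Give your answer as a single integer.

After 'push 0': [0]
After 'neg': [0]
After 'dup': [0, 0]
After 'push 16': [0, 0, 16]
After 'push 4': [0, 0, 16, 4]
After 'push -7': [0, 0, 16, 4, -7]
After 'push 6': [0, 0, 16, 4, -7, 6]
After 'gt': [0, 0, 16, 4, 0]
After 'sub': [0, 0, 16, 4]
After 'pop': [0, 0, 16]
After 'rot': [0, 16, 0]

Answer: 0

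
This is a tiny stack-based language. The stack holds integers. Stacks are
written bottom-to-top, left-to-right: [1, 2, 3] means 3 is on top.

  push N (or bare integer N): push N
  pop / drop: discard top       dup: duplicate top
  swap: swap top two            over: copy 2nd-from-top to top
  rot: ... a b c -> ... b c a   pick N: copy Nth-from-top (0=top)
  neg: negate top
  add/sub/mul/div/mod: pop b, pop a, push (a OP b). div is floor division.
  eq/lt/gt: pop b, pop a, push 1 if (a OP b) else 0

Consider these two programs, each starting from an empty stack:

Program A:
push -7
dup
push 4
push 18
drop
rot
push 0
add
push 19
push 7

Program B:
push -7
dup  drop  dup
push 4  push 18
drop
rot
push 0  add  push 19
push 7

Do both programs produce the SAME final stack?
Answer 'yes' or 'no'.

Answer: yes

Derivation:
Program A trace:
  After 'push -7': [-7]
  After 'dup': [-7, -7]
  After 'push 4': [-7, -7, 4]
  After 'push 18': [-7, -7, 4, 18]
  After 'drop': [-7, -7, 4]
  After 'rot': [-7, 4, -7]
  After 'push 0': [-7, 4, -7, 0]
  After 'add': [-7, 4, -7]
  After 'push 19': [-7, 4, -7, 19]
  After 'push 7': [-7, 4, -7, 19, 7]
Program A final stack: [-7, 4, -7, 19, 7]

Program B trace:
  After 'push -7': [-7]
  After 'dup': [-7, -7]
  After 'drop': [-7]
  After 'dup': [-7, -7]
  After 'push 4': [-7, -7, 4]
  After 'push 18': [-7, -7, 4, 18]
  After 'drop': [-7, -7, 4]
  After 'rot': [-7, 4, -7]
  After 'push 0': [-7, 4, -7, 0]
  After 'add': [-7, 4, -7]
  After 'push 19': [-7, 4, -7, 19]
  After 'push 7': [-7, 4, -7, 19, 7]
Program B final stack: [-7, 4, -7, 19, 7]
Same: yes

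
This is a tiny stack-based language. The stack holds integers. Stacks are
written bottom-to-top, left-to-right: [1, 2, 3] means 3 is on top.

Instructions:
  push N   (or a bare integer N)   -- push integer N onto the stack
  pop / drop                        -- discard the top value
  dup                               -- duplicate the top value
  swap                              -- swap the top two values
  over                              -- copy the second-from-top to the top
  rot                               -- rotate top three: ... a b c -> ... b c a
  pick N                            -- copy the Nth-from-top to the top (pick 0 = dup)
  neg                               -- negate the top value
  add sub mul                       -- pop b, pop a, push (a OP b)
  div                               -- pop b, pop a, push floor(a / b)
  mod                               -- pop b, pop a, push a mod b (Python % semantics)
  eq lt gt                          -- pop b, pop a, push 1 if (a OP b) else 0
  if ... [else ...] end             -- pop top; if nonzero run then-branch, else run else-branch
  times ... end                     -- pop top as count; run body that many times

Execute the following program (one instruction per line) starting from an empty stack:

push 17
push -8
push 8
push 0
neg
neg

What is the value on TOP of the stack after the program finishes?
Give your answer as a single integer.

After 'push 17': [17]
After 'push -8': [17, -8]
After 'push 8': [17, -8, 8]
After 'push 0': [17, -8, 8, 0]
After 'neg': [17, -8, 8, 0]
After 'neg': [17, -8, 8, 0]

Answer: 0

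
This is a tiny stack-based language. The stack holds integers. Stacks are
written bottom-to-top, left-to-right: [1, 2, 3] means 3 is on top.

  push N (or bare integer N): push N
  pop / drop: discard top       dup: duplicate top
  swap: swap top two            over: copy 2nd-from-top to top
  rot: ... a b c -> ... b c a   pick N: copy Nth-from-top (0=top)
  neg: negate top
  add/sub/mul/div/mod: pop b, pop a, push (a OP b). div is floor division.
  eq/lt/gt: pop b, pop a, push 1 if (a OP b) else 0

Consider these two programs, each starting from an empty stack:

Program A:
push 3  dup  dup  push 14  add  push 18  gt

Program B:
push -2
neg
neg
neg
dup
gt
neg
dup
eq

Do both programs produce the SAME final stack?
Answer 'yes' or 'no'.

Answer: no

Derivation:
Program A trace:
  After 'push 3': [3]
  After 'dup': [3, 3]
  After 'dup': [3, 3, 3]
  After 'push 14': [3, 3, 3, 14]
  After 'add': [3, 3, 17]
  After 'push 18': [3, 3, 17, 18]
  After 'gt': [3, 3, 0]
Program A final stack: [3, 3, 0]

Program B trace:
  After 'push -2': [-2]
  After 'neg': [2]
  After 'neg': [-2]
  After 'neg': [2]
  After 'dup': [2, 2]
  After 'gt': [0]
  After 'neg': [0]
  After 'dup': [0, 0]
  After 'eq': [1]
Program B final stack: [1]
Same: no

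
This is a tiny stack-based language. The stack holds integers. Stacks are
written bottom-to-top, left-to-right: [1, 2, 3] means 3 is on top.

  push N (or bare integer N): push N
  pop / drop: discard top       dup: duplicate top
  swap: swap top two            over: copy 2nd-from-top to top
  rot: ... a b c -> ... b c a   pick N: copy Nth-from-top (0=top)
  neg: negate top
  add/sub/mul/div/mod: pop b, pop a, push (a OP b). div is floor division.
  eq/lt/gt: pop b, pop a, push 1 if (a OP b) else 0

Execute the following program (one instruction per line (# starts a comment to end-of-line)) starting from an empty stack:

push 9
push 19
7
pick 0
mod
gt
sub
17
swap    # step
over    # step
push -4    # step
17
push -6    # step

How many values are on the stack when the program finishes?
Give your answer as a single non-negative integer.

Answer: 6

Derivation:
After 'push 9': stack = [9] (depth 1)
After 'push 19': stack = [9, 19] (depth 2)
After 'push 7': stack = [9, 19, 7] (depth 3)
After 'pick 0': stack = [9, 19, 7, 7] (depth 4)
After 'mod': stack = [9, 19, 0] (depth 3)
After 'gt': stack = [9, 1] (depth 2)
After 'sub': stack = [8] (depth 1)
After 'push 17': stack = [8, 17] (depth 2)
After 'swap': stack = [17, 8] (depth 2)
After 'over': stack = [17, 8, 17] (depth 3)
After 'push -4': stack = [17, 8, 17, -4] (depth 4)
After 'push 17': stack = [17, 8, 17, -4, 17] (depth 5)
After 'push -6': stack = [17, 8, 17, -4, 17, -6] (depth 6)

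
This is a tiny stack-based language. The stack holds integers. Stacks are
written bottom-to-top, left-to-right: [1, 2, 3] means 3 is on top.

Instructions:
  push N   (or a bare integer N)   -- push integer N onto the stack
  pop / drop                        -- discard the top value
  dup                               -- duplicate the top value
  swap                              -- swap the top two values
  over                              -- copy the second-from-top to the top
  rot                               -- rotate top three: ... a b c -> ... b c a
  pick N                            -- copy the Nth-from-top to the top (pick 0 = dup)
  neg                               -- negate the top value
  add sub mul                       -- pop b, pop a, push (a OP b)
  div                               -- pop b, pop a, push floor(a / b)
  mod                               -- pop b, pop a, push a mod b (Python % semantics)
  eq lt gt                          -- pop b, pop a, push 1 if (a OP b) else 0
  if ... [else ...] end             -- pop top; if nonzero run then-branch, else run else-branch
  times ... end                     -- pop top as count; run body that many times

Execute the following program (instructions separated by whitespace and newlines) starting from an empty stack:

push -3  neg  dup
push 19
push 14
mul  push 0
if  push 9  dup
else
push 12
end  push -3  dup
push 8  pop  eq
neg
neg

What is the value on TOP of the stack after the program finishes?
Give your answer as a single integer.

After 'push -3': [-3]
After 'neg': [3]
After 'dup': [3, 3]
After 'push 19': [3, 3, 19]
After 'push 14': [3, 3, 19, 14]
After 'mul': [3, 3, 266]
After 'push 0': [3, 3, 266, 0]
After 'if': [3, 3, 266]
After 'push 12': [3, 3, 266, 12]
After 'push -3': [3, 3, 266, 12, -3]
After 'dup': [3, 3, 266, 12, -3, -3]
After 'push 8': [3, 3, 266, 12, -3, -3, 8]
After 'pop': [3, 3, 266, 12, -3, -3]
After 'eq': [3, 3, 266, 12, 1]
After 'neg': [3, 3, 266, 12, -1]
After 'neg': [3, 3, 266, 12, 1]

Answer: 1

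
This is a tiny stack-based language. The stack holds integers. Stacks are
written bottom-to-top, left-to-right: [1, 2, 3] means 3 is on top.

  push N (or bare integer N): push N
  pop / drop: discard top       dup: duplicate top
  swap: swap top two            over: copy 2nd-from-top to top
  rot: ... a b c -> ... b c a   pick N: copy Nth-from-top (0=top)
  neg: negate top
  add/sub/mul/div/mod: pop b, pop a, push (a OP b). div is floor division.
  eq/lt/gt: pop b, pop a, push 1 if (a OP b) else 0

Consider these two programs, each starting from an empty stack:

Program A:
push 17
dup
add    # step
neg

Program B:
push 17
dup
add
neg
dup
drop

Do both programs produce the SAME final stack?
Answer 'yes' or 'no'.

Program A trace:
  After 'push 17': [17]
  After 'dup': [17, 17]
  After 'add': [34]
  After 'neg': [-34]
Program A final stack: [-34]

Program B trace:
  After 'push 17': [17]
  After 'dup': [17, 17]
  After 'add': [34]
  After 'neg': [-34]
  After 'dup': [-34, -34]
  After 'drop': [-34]
Program B final stack: [-34]
Same: yes

Answer: yes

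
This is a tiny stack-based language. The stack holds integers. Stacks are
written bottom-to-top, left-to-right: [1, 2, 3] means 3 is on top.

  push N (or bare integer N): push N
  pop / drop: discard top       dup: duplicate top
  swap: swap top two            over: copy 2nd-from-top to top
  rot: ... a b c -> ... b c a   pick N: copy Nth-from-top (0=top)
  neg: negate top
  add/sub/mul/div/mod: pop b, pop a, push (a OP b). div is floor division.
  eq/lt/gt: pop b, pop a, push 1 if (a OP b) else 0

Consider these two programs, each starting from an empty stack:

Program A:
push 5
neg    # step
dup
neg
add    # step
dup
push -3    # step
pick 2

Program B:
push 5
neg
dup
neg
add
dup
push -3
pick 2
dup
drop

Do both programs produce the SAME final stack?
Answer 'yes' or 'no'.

Program A trace:
  After 'push 5': [5]
  After 'neg': [-5]
  After 'dup': [-5, -5]
  After 'neg': [-5, 5]
  After 'add': [0]
  After 'dup': [0, 0]
  After 'push -3': [0, 0, -3]
  After 'pick 2': [0, 0, -3, 0]
Program A final stack: [0, 0, -3, 0]

Program B trace:
  After 'push 5': [5]
  After 'neg': [-5]
  After 'dup': [-5, -5]
  After 'neg': [-5, 5]
  After 'add': [0]
  After 'dup': [0, 0]
  After 'push -3': [0, 0, -3]
  After 'pick 2': [0, 0, -3, 0]
  After 'dup': [0, 0, -3, 0, 0]
  After 'drop': [0, 0, -3, 0]
Program B final stack: [0, 0, -3, 0]
Same: yes

Answer: yes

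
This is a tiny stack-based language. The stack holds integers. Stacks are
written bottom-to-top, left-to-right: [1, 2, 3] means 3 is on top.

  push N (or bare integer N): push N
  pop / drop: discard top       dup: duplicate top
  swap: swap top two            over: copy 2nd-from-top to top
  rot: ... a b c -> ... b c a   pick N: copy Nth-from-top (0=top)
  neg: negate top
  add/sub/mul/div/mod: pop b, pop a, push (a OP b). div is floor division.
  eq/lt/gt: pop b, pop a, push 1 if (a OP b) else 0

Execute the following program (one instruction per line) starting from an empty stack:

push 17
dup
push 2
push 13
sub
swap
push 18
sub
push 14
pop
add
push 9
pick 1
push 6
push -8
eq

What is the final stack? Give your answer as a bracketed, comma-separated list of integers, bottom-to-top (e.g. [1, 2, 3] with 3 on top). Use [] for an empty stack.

After 'push 17': [17]
After 'dup': [17, 17]
After 'push 2': [17, 17, 2]
After 'push 13': [17, 17, 2, 13]
After 'sub': [17, 17, -11]
After 'swap': [17, -11, 17]
After 'push 18': [17, -11, 17, 18]
After 'sub': [17, -11, -1]
After 'push 14': [17, -11, -1, 14]
After 'pop': [17, -11, -1]
After 'add': [17, -12]
After 'push 9': [17, -12, 9]
After 'pick 1': [17, -12, 9, -12]
After 'push 6': [17, -12, 9, -12, 6]
After 'push -8': [17, -12, 9, -12, 6, -8]
After 'eq': [17, -12, 9, -12, 0]

Answer: [17, -12, 9, -12, 0]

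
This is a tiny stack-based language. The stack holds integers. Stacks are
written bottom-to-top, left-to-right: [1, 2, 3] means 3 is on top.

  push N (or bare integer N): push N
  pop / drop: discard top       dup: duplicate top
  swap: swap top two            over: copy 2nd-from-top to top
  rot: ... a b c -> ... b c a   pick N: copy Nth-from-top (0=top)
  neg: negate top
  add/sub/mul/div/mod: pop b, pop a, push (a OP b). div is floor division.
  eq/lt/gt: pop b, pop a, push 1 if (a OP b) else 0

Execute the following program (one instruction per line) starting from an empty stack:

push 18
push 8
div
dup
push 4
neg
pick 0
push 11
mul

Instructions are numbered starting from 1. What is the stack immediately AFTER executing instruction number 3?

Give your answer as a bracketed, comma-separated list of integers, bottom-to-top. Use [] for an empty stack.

Step 1 ('push 18'): [18]
Step 2 ('push 8'): [18, 8]
Step 3 ('div'): [2]

Answer: [2]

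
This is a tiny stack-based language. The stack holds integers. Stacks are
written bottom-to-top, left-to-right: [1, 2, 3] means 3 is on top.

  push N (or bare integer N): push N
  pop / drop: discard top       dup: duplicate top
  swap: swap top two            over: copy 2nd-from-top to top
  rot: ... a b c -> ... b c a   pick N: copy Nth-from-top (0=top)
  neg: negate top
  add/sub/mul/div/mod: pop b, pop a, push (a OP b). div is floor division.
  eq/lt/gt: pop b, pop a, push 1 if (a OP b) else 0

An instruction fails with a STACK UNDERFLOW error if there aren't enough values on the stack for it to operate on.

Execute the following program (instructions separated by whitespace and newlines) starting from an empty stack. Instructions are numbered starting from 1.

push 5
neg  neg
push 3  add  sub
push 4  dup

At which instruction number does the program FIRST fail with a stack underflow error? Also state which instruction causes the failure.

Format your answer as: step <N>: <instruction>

Step 1 ('push 5'): stack = [5], depth = 1
Step 2 ('neg'): stack = [-5], depth = 1
Step 3 ('neg'): stack = [5], depth = 1
Step 4 ('push 3'): stack = [5, 3], depth = 2
Step 5 ('add'): stack = [8], depth = 1
Step 6 ('sub'): needs 2 value(s) but depth is 1 — STACK UNDERFLOW

Answer: step 6: sub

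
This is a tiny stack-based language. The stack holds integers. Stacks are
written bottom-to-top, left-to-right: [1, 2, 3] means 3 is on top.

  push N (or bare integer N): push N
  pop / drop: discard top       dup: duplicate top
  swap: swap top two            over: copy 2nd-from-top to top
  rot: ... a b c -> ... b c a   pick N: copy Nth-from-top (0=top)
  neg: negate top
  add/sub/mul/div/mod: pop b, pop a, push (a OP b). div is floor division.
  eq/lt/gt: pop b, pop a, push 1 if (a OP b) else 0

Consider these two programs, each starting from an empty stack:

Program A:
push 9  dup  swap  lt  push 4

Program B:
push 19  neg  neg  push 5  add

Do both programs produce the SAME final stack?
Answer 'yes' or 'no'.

Program A trace:
  After 'push 9': [9]
  After 'dup': [9, 9]
  After 'swap': [9, 9]
  After 'lt': [0]
  After 'push 4': [0, 4]
Program A final stack: [0, 4]

Program B trace:
  After 'push 19': [19]
  After 'neg': [-19]
  After 'neg': [19]
  After 'push 5': [19, 5]
  After 'add': [24]
Program B final stack: [24]
Same: no

Answer: no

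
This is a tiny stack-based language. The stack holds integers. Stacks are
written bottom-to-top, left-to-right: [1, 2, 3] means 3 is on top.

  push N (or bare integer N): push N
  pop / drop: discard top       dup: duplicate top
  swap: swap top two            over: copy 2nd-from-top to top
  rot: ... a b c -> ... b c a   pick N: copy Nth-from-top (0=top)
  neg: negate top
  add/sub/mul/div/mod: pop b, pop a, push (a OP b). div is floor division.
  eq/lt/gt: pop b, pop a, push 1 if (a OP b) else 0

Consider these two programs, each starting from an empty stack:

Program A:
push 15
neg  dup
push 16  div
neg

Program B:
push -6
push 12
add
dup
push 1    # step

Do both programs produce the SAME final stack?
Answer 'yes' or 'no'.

Program A trace:
  After 'push 15': [15]
  After 'neg': [-15]
  After 'dup': [-15, -15]
  After 'push 16': [-15, -15, 16]
  After 'div': [-15, -1]
  After 'neg': [-15, 1]
Program A final stack: [-15, 1]

Program B trace:
  After 'push -6': [-6]
  After 'push 12': [-6, 12]
  After 'add': [6]
  After 'dup': [6, 6]
  After 'push 1': [6, 6, 1]
Program B final stack: [6, 6, 1]
Same: no

Answer: no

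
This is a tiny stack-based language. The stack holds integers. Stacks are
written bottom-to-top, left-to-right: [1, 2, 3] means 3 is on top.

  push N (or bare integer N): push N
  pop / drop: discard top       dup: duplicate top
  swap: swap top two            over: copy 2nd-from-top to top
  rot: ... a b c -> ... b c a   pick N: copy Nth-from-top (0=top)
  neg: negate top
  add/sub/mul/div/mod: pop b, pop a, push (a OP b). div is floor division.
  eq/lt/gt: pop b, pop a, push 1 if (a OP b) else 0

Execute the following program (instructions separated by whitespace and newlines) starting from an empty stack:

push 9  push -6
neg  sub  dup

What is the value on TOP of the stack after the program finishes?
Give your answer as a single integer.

Answer: 3

Derivation:
After 'push 9': [9]
After 'push -6': [9, -6]
After 'neg': [9, 6]
After 'sub': [3]
After 'dup': [3, 3]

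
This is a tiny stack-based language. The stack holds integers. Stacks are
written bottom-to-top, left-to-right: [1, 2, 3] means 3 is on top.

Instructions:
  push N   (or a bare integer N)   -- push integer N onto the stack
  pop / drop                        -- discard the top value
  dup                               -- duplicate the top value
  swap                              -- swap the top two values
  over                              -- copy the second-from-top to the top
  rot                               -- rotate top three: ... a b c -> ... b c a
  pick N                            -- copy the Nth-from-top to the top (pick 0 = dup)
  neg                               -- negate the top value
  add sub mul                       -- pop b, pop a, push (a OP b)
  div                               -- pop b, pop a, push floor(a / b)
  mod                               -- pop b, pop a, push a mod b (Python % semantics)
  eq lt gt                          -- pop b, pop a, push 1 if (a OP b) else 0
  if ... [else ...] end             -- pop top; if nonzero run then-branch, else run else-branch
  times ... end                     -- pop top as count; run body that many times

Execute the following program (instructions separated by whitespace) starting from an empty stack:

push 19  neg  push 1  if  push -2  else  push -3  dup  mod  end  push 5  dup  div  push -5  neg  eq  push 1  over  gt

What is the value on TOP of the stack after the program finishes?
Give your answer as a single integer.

After 'push 19': [19]
After 'neg': [-19]
After 'push 1': [-19, 1]
After 'if': [-19]
After 'push -2': [-19, -2]
After 'push 5': [-19, -2, 5]
After 'dup': [-19, -2, 5, 5]
After 'div': [-19, -2, 1]
After 'push -5': [-19, -2, 1, -5]
After 'neg': [-19, -2, 1, 5]
After 'eq': [-19, -2, 0]
After 'push 1': [-19, -2, 0, 1]
After 'over': [-19, -2, 0, 1, 0]
After 'gt': [-19, -2, 0, 1]

Answer: 1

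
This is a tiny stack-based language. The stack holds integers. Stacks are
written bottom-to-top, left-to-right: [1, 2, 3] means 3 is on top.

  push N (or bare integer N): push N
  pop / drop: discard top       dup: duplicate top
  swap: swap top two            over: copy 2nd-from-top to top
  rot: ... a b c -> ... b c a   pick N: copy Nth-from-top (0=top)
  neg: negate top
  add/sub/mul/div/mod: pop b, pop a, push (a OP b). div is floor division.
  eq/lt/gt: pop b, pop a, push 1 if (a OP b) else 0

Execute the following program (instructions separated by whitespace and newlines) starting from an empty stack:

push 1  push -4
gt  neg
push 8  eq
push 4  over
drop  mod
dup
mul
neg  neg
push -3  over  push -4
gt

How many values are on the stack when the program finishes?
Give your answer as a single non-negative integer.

Answer: 3

Derivation:
After 'push 1': stack = [1] (depth 1)
After 'push -4': stack = [1, -4] (depth 2)
After 'gt': stack = [1] (depth 1)
After 'neg': stack = [-1] (depth 1)
After 'push 8': stack = [-1, 8] (depth 2)
After 'eq': stack = [0] (depth 1)
After 'push 4': stack = [0, 4] (depth 2)
After 'over': stack = [0, 4, 0] (depth 3)
After 'drop': stack = [0, 4] (depth 2)
After 'mod': stack = [0] (depth 1)
After 'dup': stack = [0, 0] (depth 2)
After 'mul': stack = [0] (depth 1)
After 'neg': stack = [0] (depth 1)
After 'neg': stack = [0] (depth 1)
After 'push -3': stack = [0, -3] (depth 2)
After 'over': stack = [0, -3, 0] (depth 3)
After 'push -4': stack = [0, -3, 0, -4] (depth 4)
After 'gt': stack = [0, -3, 1] (depth 3)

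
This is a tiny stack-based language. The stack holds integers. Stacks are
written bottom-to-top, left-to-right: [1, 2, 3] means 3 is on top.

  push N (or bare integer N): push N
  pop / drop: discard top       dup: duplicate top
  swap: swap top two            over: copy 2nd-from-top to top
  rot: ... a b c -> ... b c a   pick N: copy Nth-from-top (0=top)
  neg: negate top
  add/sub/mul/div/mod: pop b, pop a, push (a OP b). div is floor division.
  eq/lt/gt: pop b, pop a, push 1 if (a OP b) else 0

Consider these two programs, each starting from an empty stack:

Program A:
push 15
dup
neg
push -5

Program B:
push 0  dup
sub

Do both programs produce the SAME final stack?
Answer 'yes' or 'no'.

Program A trace:
  After 'push 15': [15]
  After 'dup': [15, 15]
  After 'neg': [15, -15]
  After 'push -5': [15, -15, -5]
Program A final stack: [15, -15, -5]

Program B trace:
  After 'push 0': [0]
  After 'dup': [0, 0]
  After 'sub': [0]
Program B final stack: [0]
Same: no

Answer: no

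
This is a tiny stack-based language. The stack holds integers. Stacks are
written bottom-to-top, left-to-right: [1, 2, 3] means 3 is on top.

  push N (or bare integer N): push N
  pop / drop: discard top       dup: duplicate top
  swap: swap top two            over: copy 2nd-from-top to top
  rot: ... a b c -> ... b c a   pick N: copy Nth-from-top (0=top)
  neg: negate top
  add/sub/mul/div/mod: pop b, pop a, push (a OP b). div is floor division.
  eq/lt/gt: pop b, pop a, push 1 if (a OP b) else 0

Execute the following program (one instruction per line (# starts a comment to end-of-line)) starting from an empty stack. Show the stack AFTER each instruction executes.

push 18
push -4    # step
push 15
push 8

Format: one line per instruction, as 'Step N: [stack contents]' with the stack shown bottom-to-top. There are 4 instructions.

Step 1: [18]
Step 2: [18, -4]
Step 3: [18, -4, 15]
Step 4: [18, -4, 15, 8]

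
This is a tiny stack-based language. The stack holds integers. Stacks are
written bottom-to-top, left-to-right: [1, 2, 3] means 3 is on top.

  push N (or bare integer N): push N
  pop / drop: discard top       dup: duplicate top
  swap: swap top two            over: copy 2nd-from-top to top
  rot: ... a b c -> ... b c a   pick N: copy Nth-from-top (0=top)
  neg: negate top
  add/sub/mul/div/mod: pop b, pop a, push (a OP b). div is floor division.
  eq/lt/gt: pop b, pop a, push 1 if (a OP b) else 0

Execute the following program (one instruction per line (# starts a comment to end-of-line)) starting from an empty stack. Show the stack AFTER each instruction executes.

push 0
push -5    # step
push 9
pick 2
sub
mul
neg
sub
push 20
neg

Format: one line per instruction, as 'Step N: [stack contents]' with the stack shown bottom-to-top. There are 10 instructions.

Step 1: [0]
Step 2: [0, -5]
Step 3: [0, -5, 9]
Step 4: [0, -5, 9, 0]
Step 5: [0, -5, 9]
Step 6: [0, -45]
Step 7: [0, 45]
Step 8: [-45]
Step 9: [-45, 20]
Step 10: [-45, -20]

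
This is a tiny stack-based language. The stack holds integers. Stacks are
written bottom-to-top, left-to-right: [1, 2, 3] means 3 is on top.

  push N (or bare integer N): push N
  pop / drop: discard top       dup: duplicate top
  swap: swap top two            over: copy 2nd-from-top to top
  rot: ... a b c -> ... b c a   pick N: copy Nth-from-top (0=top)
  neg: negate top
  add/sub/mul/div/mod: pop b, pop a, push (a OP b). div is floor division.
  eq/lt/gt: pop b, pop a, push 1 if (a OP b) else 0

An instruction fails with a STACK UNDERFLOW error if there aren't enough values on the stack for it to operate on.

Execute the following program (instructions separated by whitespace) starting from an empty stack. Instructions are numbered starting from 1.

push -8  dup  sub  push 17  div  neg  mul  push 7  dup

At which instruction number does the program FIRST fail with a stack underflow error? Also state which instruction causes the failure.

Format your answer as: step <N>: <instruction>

Step 1 ('push -8'): stack = [-8], depth = 1
Step 2 ('dup'): stack = [-8, -8], depth = 2
Step 3 ('sub'): stack = [0], depth = 1
Step 4 ('push 17'): stack = [0, 17], depth = 2
Step 5 ('div'): stack = [0], depth = 1
Step 6 ('neg'): stack = [0], depth = 1
Step 7 ('mul'): needs 2 value(s) but depth is 1 — STACK UNDERFLOW

Answer: step 7: mul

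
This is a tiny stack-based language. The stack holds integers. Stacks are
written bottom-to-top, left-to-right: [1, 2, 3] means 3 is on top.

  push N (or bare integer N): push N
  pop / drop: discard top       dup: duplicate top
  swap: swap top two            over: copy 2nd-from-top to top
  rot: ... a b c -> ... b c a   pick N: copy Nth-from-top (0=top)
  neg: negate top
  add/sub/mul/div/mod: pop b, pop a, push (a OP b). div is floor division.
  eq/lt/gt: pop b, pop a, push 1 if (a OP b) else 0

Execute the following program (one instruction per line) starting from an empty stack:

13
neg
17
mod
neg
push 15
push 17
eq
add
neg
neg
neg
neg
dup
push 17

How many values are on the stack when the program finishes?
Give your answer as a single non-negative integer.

Answer: 3

Derivation:
After 'push 13': stack = [13] (depth 1)
After 'neg': stack = [-13] (depth 1)
After 'push 17': stack = [-13, 17] (depth 2)
After 'mod': stack = [4] (depth 1)
After 'neg': stack = [-4] (depth 1)
After 'push 15': stack = [-4, 15] (depth 2)
After 'push 17': stack = [-4, 15, 17] (depth 3)
After 'eq': stack = [-4, 0] (depth 2)
After 'add': stack = [-4] (depth 1)
After 'neg': stack = [4] (depth 1)
After 'neg': stack = [-4] (depth 1)
After 'neg': stack = [4] (depth 1)
After 'neg': stack = [-4] (depth 1)
After 'dup': stack = [-4, -4] (depth 2)
After 'push 17': stack = [-4, -4, 17] (depth 3)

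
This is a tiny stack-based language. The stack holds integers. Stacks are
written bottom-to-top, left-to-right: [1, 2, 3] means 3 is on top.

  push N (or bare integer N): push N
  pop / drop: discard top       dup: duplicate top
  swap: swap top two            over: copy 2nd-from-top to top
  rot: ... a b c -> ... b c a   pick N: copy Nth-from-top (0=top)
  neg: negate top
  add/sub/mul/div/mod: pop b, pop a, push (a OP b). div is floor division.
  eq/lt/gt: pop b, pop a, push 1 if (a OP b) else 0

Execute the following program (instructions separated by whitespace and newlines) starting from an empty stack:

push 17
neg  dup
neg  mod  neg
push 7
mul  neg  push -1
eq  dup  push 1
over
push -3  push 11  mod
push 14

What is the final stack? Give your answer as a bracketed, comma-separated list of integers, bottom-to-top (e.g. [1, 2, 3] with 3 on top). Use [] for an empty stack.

After 'push 17': [17]
After 'neg': [-17]
After 'dup': [-17, -17]
After 'neg': [-17, 17]
After 'mod': [0]
After 'neg': [0]
After 'push 7': [0, 7]
After 'mul': [0]
After 'neg': [0]
After 'push -1': [0, -1]
After 'eq': [0]
After 'dup': [0, 0]
After 'push 1': [0, 0, 1]
After 'over': [0, 0, 1, 0]
After 'push -3': [0, 0, 1, 0, -3]
After 'push 11': [0, 0, 1, 0, -3, 11]
After 'mod': [0, 0, 1, 0, 8]
After 'push 14': [0, 0, 1, 0, 8, 14]

Answer: [0, 0, 1, 0, 8, 14]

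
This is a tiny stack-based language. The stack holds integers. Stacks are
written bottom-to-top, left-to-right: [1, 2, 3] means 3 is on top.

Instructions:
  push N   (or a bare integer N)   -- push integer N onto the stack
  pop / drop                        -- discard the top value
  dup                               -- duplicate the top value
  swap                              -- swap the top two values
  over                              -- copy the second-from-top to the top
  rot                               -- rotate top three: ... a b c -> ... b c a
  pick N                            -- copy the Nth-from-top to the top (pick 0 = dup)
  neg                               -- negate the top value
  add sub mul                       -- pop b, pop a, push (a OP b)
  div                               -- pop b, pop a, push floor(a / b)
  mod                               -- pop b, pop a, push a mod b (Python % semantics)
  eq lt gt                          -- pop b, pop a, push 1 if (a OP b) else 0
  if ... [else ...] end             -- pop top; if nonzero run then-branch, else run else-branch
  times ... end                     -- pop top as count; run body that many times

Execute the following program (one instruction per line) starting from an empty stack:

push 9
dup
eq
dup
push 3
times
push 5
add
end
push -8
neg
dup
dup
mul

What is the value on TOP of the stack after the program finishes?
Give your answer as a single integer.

Answer: 64

Derivation:
After 'push 9': [9]
After 'dup': [9, 9]
After 'eq': [1]
After 'dup': [1, 1]
After 'push 3': [1, 1, 3]
After 'times': [1, 1]
After 'push 5': [1, 1, 5]
After 'add': [1, 6]
After 'push 5': [1, 6, 5]
After 'add': [1, 11]
After 'push 5': [1, 11, 5]
After 'add': [1, 16]
After 'push -8': [1, 16, -8]
After 'neg': [1, 16, 8]
After 'dup': [1, 16, 8, 8]
After 'dup': [1, 16, 8, 8, 8]
After 'mul': [1, 16, 8, 64]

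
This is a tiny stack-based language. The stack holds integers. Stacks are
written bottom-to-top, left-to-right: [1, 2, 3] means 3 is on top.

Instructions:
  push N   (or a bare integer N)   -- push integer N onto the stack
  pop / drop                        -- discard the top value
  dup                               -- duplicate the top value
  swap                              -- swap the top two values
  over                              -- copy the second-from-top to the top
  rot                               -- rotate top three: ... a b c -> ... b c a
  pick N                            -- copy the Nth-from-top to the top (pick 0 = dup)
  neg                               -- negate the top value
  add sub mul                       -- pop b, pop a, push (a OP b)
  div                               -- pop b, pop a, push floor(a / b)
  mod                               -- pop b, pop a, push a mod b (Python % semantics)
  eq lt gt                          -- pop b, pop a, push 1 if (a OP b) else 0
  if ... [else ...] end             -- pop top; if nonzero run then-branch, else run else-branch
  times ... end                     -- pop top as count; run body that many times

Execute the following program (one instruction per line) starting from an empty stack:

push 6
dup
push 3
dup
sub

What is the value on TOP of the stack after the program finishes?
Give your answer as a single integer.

Answer: 0

Derivation:
After 'push 6': [6]
After 'dup': [6, 6]
After 'push 3': [6, 6, 3]
After 'dup': [6, 6, 3, 3]
After 'sub': [6, 6, 0]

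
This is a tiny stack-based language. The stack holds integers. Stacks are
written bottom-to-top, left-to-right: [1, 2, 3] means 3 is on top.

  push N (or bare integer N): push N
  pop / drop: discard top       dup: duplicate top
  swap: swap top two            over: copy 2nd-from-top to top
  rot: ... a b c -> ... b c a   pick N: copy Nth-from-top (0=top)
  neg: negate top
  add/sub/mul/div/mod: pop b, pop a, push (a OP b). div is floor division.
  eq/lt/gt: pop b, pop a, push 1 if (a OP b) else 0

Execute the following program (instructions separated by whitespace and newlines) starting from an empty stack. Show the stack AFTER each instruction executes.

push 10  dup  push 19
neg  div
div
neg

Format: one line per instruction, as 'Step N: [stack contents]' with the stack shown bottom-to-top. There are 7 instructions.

Step 1: [10]
Step 2: [10, 10]
Step 3: [10, 10, 19]
Step 4: [10, 10, -19]
Step 5: [10, -1]
Step 6: [-10]
Step 7: [10]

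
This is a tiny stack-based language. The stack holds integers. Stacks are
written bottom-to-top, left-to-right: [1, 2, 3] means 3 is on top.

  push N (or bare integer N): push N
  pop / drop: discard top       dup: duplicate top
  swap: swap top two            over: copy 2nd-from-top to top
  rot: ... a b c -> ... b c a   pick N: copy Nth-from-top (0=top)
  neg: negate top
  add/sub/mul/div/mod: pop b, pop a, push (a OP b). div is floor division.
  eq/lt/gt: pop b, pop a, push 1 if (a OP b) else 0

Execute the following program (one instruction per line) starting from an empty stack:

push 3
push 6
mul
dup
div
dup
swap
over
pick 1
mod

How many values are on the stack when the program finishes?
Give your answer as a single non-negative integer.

Answer: 3

Derivation:
After 'push 3': stack = [3] (depth 1)
After 'push 6': stack = [3, 6] (depth 2)
After 'mul': stack = [18] (depth 1)
After 'dup': stack = [18, 18] (depth 2)
After 'div': stack = [1] (depth 1)
After 'dup': stack = [1, 1] (depth 2)
After 'swap': stack = [1, 1] (depth 2)
After 'over': stack = [1, 1, 1] (depth 3)
After 'pick 1': stack = [1, 1, 1, 1] (depth 4)
After 'mod': stack = [1, 1, 0] (depth 3)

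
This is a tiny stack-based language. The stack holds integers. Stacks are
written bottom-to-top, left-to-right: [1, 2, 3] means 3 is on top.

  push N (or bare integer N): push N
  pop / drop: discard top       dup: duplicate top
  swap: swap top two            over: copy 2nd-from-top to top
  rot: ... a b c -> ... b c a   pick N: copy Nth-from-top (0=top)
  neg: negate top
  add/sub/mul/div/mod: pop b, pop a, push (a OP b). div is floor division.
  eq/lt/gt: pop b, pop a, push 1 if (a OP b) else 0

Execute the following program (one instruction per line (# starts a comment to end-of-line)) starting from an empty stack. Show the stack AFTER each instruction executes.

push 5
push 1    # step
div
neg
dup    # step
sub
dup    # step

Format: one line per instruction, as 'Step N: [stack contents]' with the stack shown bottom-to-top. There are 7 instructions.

Step 1: [5]
Step 2: [5, 1]
Step 3: [5]
Step 4: [-5]
Step 5: [-5, -5]
Step 6: [0]
Step 7: [0, 0]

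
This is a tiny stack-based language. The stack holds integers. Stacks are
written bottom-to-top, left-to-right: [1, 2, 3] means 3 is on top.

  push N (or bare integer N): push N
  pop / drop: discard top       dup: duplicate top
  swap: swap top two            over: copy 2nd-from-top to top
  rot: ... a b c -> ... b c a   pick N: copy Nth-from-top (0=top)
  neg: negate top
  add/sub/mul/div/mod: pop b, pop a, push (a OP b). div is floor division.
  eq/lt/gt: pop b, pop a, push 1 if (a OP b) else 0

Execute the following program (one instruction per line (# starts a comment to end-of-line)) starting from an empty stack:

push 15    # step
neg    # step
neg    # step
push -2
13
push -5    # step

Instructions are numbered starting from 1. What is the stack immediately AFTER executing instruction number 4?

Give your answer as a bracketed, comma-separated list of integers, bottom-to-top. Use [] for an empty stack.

Step 1 ('push 15'): [15]
Step 2 ('neg'): [-15]
Step 3 ('neg'): [15]
Step 4 ('push -2'): [15, -2]

Answer: [15, -2]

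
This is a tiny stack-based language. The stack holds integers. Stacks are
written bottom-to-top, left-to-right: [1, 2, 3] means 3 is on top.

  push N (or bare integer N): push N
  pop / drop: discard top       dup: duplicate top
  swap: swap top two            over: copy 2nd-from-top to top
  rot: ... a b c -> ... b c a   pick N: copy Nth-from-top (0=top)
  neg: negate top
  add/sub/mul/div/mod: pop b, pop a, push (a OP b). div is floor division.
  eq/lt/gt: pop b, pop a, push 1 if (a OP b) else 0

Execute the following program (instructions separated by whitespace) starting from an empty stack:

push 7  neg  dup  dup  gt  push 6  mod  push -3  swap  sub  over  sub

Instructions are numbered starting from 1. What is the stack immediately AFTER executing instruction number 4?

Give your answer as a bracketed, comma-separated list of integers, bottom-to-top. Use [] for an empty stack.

Answer: [-7, -7, -7]

Derivation:
Step 1 ('push 7'): [7]
Step 2 ('neg'): [-7]
Step 3 ('dup'): [-7, -7]
Step 4 ('dup'): [-7, -7, -7]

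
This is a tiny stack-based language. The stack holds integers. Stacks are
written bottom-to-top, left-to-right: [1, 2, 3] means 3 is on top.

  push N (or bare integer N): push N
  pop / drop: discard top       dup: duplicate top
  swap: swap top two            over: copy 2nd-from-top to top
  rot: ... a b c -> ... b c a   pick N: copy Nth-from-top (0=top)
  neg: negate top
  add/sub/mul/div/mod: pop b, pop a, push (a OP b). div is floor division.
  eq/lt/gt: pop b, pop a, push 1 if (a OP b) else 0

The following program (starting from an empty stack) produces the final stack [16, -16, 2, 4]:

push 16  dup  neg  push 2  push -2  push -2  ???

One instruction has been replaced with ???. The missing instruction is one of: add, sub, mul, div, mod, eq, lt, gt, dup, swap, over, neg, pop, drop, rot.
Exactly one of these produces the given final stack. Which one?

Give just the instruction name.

Answer: mul

Derivation:
Stack before ???: [16, -16, 2, -2, -2]
Stack after ???:  [16, -16, 2, 4]
The instruction that transforms [16, -16, 2, -2, -2] -> [16, -16, 2, 4] is: mul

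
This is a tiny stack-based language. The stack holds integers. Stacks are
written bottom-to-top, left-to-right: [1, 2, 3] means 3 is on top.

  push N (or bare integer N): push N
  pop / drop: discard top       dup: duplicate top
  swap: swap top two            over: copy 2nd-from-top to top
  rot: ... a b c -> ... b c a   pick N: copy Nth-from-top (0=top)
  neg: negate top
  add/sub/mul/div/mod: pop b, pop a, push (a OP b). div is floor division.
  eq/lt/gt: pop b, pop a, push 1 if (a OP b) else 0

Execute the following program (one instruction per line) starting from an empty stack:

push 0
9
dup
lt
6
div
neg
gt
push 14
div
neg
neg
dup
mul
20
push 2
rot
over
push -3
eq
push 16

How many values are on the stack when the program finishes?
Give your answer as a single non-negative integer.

Answer: 5

Derivation:
After 'push 0': stack = [0] (depth 1)
After 'push 9': stack = [0, 9] (depth 2)
After 'dup': stack = [0, 9, 9] (depth 3)
After 'lt': stack = [0, 0] (depth 2)
After 'push 6': stack = [0, 0, 6] (depth 3)
After 'div': stack = [0, 0] (depth 2)
After 'neg': stack = [0, 0] (depth 2)
After 'gt': stack = [0] (depth 1)
After 'push 14': stack = [0, 14] (depth 2)
After 'div': stack = [0] (depth 1)
  ...
After 'neg': stack = [0] (depth 1)
After 'dup': stack = [0, 0] (depth 2)
After 'mul': stack = [0] (depth 1)
After 'push 20': stack = [0, 20] (depth 2)
After 'push 2': stack = [0, 20, 2] (depth 3)
After 'rot': stack = [20, 2, 0] (depth 3)
After 'over': stack = [20, 2, 0, 2] (depth 4)
After 'push -3': stack = [20, 2, 0, 2, -3] (depth 5)
After 'eq': stack = [20, 2, 0, 0] (depth 4)
After 'push 16': stack = [20, 2, 0, 0, 16] (depth 5)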